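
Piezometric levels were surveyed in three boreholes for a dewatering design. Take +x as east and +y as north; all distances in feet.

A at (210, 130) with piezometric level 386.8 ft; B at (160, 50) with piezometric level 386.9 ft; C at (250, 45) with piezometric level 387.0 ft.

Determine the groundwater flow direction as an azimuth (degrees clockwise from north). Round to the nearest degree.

Differences from A: to B (Δx, Δy, Δh) = (-50, -80, +0.1); to C = (40, -85, +0.2).
Solve a·Δx + b·Δy = Δh: det = (-50)·(-85) − 40·(-80) = 7450.
∂h/∂x = [(+0.1)·(-85) − (+0.2)·(-80)] / 7450 = +0.001007
∂h/∂y = [(-50)·(+0.2) − 40·(+0.1)] / 7450 = -0.001879
Flow direction (−∇h) has components (-0.001007 E, +0.001879 N).
Azimuth = atan2(E, N) = atan2(-0.001007, +0.001879) = 331.8° ≈ 332°.

332°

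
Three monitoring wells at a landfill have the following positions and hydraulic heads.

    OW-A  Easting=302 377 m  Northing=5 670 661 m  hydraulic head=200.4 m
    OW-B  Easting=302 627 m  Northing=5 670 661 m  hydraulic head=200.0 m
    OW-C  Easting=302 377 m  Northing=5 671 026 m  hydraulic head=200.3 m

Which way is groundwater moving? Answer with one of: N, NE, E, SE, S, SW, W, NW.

∂h/∂x = (200.0 − 200.4) / (302627 − 302377) = -0.001600
∂h/∂y = (200.3 − 200.4) / (5671026 − 5670661) = -0.0002740
Flow = −∇h = (+0.001600 east, +0.0002740 north), which points east.

E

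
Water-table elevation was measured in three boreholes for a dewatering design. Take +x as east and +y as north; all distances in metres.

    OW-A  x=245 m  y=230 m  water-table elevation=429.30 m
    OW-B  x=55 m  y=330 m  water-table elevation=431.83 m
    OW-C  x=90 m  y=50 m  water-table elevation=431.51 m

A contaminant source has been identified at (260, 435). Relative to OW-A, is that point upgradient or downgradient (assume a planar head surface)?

downgradient

Taking OW-A as reference: OW-B−OW-A = (-190, 100, +2.53); OW-C−OW-A = (-155, -180, +2.21).
Determinant of the coordinate differences = (-190)·(-180) − (-155)·100 = 49700.
∂h/∂x = [(+2.53)·(-180) − (+2.21)·100] / 49700 = -0.01361
∂h/∂y = [(-190)·(+2.21) − (-155)·(+2.53)] / 49700 = -0.0005584
Head at (260, 435) = 429.30 + (-0.01361)·(15) + (-0.0005584)·(205) = 428.98 m.
That is lower than the 429.30 m at OW-A, so the point is downgradient.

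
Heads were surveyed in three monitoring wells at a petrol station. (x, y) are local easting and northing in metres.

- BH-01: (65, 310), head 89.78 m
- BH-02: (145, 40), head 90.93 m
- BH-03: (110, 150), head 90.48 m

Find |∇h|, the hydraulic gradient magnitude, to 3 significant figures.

With h = a·x + b·y + c and BH-01 as origin, the differences give:
  80·a + (-270)·b = +1.15
  45·a + (-160)·b = +0.70
Eliminate b (×(-160) and ×(-270), subtract): -650·a = 5.000 → a = ∂h/∂x = -0.007692
Back-substitute: b = ∂h/∂y = -0.006538.
|∇h| = √(-0.007692² + -0.006538²) = 0.0101

0.0101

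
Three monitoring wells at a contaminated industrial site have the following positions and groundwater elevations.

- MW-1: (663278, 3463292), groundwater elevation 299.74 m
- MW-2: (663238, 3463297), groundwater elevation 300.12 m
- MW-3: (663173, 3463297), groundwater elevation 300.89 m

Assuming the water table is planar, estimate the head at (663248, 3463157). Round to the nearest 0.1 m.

302.6 m

With h = a·x + b·y + c and MW-1 as origin, the differences give:
  (-40)·a + 5·b = +0.38
  (-105)·a + 5·b = +1.15
Eliminate b (×5 and ×5, subtract): 325·a = -3.850 → a = ∂h/∂x = -0.01185
Back-substitute: b = ∂h/∂y = -0.01877.
h(663248, 3463157) = 299.74 + (-0.01185)·(-30) + (-0.01877)·(-135) = 299.74 +0.355 +2.534 = 302.629 m.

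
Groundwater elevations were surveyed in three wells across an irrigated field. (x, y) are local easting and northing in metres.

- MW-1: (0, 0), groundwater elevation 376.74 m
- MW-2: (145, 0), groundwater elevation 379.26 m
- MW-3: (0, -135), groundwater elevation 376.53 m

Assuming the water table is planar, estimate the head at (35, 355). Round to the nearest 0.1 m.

∂h/∂x = (379.26 − 376.74) / (145 − 0) = +0.01738
∂h/∂y = (376.53 − 376.74) / (-135 − 0) = +0.001556
h(35, 355) = 376.74 + (+0.01738)·(35) + (+0.001556)·(355) = 376.74 +0.608 +0.552 = 377.900 m.

377.9 m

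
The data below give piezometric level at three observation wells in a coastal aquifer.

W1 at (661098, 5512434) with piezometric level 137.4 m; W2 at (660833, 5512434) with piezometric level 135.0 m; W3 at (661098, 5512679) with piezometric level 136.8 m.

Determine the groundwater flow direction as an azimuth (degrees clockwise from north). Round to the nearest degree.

285°

∂h/∂x = (135.0 − 137.4) / (660833 − 661098) = +0.009057
∂h/∂y = (136.8 − 137.4) / (5512679 − 5512434) = -0.002449
Flow direction (−∇h) has components (-0.009057 E, +0.002449 N).
Azimuth = atan2(E, N) = atan2(-0.009057, +0.002449) = 285.1° ≈ 285°.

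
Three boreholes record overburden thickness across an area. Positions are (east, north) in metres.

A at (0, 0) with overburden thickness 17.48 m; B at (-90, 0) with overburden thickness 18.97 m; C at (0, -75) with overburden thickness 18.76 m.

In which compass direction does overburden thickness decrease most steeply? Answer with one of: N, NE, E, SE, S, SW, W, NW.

∂d/∂x = (18.97 − 17.48) / (-90 − 0) = -0.01656
∂d/∂y = (18.76 − 17.48) / (-75 − 0) = -0.01707
Steepest decrease is along −∇f = (+0.01656 E, +0.01707 N) → northeast.

NE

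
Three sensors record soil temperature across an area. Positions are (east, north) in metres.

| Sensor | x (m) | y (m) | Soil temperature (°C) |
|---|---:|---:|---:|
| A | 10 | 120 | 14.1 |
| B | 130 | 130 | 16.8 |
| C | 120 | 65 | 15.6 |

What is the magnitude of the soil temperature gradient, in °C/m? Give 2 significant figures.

0.026 °C/m

Taking A as reference: B−A = (120, 10, +2.7); C−A = (110, -55, +1.5).
Determinant of the coordinate differences = 120·(-55) − 110·10 = -7700.
∂T/∂x = [(+2.7)·(-55) − (+1.5)·10] / -7700 = +0.02123
∂T/∂y = [120·(+1.5) − 110·(+2.7)] / -7700 = +0.01519
|∇f| = √(0.02123² + 0.01519²) = 0.0261 °C/m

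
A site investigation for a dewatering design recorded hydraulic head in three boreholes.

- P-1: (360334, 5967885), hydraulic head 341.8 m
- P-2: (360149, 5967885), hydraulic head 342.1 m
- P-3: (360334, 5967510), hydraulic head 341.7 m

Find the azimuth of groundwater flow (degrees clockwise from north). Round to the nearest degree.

∂h/∂x = (342.1 − 341.8) / (360149 − 360334) = -0.001622
∂h/∂y = (341.7 − 341.8) / (5967510 − 5967885) = +0.0002667
Flow direction (−∇h) has components (+0.001622 E, -0.0002667 N).
Azimuth = atan2(E, N) = atan2(+0.001622, -0.0002667) = 99.3° ≈ 099°.

099°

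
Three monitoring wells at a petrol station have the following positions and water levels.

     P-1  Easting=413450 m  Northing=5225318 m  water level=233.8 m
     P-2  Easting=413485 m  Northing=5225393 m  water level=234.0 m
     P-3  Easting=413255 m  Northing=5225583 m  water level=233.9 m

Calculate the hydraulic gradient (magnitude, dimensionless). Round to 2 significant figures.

0.0026

Differences from P-1: to P-2 (Δx, Δy, Δh) = (35, 75, +0.2); to P-3 = (-195, 265, +0.1).
Determinant of the coordinate differences = 35·265 − (-195)·75 = 23900.
∂h/∂x = [(+0.2)·265 − (+0.1)·75] / 23900 = +0.001904
∂h/∂y = [35·(+0.1) − (-195)·(+0.2)] / 23900 = +0.001778
|∇h| = √(0.001904² + 0.001778²) = 0.002605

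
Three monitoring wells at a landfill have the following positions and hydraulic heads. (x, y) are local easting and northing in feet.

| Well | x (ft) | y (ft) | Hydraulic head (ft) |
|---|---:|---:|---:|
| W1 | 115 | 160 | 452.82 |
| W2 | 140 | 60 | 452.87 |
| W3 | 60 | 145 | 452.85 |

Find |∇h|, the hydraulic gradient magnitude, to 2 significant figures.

Taking W1 as reference: W2−W1 = (25, -100, +0.05); W3−W1 = (-55, -15, +0.03).
Solve a·Δx + b·Δy = Δh: det = 25·(-15) − (-55)·(-100) = -5875.
∂h/∂x = [(+0.05)·(-15) − (+0.03)·(-100)] / -5875 = -0.0003830
∂h/∂y = [25·(+0.03) − (-55)·(+0.05)] / -5875 = -0.0005957
|∇h| = √(-0.0003830² + -0.0005957²) = 0.0007082

0.00071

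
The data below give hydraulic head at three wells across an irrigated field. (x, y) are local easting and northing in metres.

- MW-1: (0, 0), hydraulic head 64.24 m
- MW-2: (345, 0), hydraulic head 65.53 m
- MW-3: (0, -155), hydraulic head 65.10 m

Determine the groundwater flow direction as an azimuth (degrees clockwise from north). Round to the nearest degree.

∂h/∂x = (65.53 − 64.24) / (345 − 0) = +0.003739
∂h/∂y = (65.10 − 64.24) / (-155 − 0) = -0.005548
Flow direction (−∇h) has components (-0.003739 E, +0.005548 N).
Azimuth = atan2(E, N) = atan2(-0.003739, +0.005548) = 326.0° ≈ 326°.

326°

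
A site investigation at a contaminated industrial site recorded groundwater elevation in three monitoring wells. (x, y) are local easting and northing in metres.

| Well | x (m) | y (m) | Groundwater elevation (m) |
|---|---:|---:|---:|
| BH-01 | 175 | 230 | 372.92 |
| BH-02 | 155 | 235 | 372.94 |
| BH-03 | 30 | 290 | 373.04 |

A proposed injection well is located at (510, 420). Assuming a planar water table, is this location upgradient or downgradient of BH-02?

With h = a·x + b·y + c and BH-01 as origin, the differences give:
  (-20)·a + 5·b = +0.02
  (-145)·a + 60·b = +0.12
Eliminate b (×60 and ×5, subtract): -475·a = 0.600 → a = ∂h/∂x = -0.001263
Back-substitute: b = ∂h/∂y = -0.001053.
Head at (510, 420) = 372.92 + (-0.001263)·(335) + (-0.001053)·(190) = 372.30 m.
That is lower than the 372.94 m at BH-02, so the point is downgradient.

downgradient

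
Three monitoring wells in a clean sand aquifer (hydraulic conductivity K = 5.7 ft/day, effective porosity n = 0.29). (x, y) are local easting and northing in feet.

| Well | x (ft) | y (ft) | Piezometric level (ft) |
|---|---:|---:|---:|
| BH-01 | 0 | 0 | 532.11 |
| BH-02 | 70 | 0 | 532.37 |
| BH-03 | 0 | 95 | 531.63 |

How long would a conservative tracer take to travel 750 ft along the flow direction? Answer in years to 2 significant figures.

∂h/∂x = (532.37 − 532.11) / (70 − 0) = +0.003714
∂h/∂y = (531.63 − 532.11) / (95 − 0) = -0.005053
|∇h| = √(0.003714² + -0.005053²) = 0.006271
Seepage velocity v = K·i/n = 5.7 × 0.006271 / 0.29 = 0.1233 ft/day.
t = 750 / 0.1233 = 6083 days = 16.7 years.

17 years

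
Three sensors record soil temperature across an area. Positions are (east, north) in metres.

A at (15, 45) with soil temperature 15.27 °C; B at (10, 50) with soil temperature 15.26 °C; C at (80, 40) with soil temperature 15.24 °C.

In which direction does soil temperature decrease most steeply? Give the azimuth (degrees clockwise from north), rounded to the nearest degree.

014°

Taking A as reference: B−A = (-5, 5, -0.01); C−A = (65, -5, -0.03).
Solve a·Δx + b·Δy = ΔT: det = (-5)·(-5) − 65·5 = -300.
∂T/∂x = [(-0.01)·(-5) − (-0.03)·5] / -300 = -0.0006667
∂T/∂y = [(-5)·(-0.03) − 65·(-0.01)] / -300 = -0.002667
Steepest decrease is along −∇f: components (+0.0006667 E, +0.002667 N).
Azimuth = atan2(+0.0006667, +0.002667) = 14.0° ≈ 014°.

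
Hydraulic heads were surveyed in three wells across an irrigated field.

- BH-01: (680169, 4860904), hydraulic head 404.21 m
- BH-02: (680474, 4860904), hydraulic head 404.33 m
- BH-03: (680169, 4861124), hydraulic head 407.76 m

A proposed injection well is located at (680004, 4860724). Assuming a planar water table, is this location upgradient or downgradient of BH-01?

downgradient

∂h/∂x = (404.33 − 404.21) / (680474 − 680169) = +0.0003934
∂h/∂y = (407.76 − 404.21) / (4861124 − 4860904) = +0.01614
Head at (680004, 4860724) = 404.21 + (+0.0003934)·(-165) + (+0.01614)·(-180) = 401.24 m.
That is lower than the 404.21 m at BH-01, so the point is downgradient.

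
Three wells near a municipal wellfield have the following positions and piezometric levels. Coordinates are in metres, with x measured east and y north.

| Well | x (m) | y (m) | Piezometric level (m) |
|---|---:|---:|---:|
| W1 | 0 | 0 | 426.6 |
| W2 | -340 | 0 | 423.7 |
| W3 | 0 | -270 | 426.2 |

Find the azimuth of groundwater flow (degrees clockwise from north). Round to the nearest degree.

∂h/∂x = (423.7 − 426.6) / (-340 − 0) = +0.008529
∂h/∂y = (426.2 − 426.6) / (-270 − 0) = +0.001481
Flow direction (−∇h) has components (-0.008529 E, -0.001481 N).
Azimuth = atan2(E, N) = atan2(-0.008529, -0.001481) = 260.1° ≈ 260°.

260°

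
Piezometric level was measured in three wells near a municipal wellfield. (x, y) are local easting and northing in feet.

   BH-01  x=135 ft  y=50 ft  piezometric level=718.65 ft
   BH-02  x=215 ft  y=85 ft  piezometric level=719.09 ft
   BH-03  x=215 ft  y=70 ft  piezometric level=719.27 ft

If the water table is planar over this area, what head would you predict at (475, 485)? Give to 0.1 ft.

Taking BH-01 as reference: BH-02−BH-01 = (80, 35, +0.44); BH-03−BH-01 = (80, 20, +0.62).
Determinant of the coordinate differences = 80·20 − 80·35 = -1200.
∂h/∂x = [(+0.44)·20 − (+0.62)·35] / -1200 = +0.01075
∂h/∂y = [80·(+0.62) − 80·(+0.44)] / -1200 = -0.01200
h(475, 485) = 718.65 + (+0.01075)·(340) + (-0.01200)·(435) = 718.65 +3.655 -5.220 = 717.085 ft.

717.1 ft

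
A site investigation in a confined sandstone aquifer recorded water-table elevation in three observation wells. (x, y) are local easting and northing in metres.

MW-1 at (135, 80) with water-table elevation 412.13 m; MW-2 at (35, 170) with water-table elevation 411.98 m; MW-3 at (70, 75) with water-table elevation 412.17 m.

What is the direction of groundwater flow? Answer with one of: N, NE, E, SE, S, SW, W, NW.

N

Differences from MW-1: to MW-2 (Δx, Δy, Δh) = (-100, 90, -0.15); to MW-3 = (-65, -5, +0.04).
Solve a·Δx + b·Δy = Δh: det = (-100)·(-5) − (-65)·90 = 6350.
∂h/∂x = [(-0.15)·(-5) − (+0.04)·90] / 6350 = -0.0004488
∂h/∂y = [(-100)·(+0.04) − (-65)·(-0.15)] / 6350 = -0.002165
Flow = −∇h = (+0.0004488 east, +0.002165 north), which points north.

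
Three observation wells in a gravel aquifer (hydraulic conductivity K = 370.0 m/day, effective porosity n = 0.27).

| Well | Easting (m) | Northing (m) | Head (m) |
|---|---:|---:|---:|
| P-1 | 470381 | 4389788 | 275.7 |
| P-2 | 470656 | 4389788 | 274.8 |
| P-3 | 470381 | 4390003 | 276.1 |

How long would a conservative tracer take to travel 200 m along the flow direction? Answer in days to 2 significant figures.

∂h/∂x = (274.8 − 275.7) / (470656 − 470381) = -0.003273
∂h/∂y = (276.1 − 275.7) / (4390003 − 4389788) = +0.001860
|∇h| = √(-0.003273² + 0.001860²) = 0.003765
Seepage velocity v = K·i/n = 370.0 × 0.003765 / 0.27 = 5.159 m/day.
t = 200 / 5.159 = 38.77 days.

39 days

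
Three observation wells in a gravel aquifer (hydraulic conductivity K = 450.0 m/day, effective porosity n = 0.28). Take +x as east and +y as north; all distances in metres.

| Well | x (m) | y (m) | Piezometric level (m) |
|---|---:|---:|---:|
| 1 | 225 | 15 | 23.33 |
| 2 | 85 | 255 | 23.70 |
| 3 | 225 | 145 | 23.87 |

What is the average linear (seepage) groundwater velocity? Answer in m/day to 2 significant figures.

Differences from 1: to 2 (Δx, Δy, Δh) = (-140, 240, +0.37); to 3 = (0, 130, +0.54).
Solve a·Δx + b·Δy = Δh: det = (-140)·130 − 0·240 = -18200.
∂h/∂x = [(+0.37)·130 − (+0.54)·240] / -18200 = +0.004478
∂h/∂y = [(-140)·(+0.54) − 0·(+0.37)] / -18200 = +0.004154
|∇h| = √(0.004478² + 0.004154²) = 0.006108
Seepage velocity v = K·i/n = 450.0 × 0.006108 / 0.28 = 9.816 m/day.

9.8 m/day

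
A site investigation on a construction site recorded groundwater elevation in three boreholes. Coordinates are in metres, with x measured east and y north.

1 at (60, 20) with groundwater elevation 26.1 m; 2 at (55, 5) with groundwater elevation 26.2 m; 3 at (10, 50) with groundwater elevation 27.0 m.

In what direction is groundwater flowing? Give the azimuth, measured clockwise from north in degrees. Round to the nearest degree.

088°

Differences from 1: to 2 (Δx, Δy, Δh) = (-5, -15, +0.1); to 3 = (-50, 30, +0.9).
Determinant of the coordinate differences = (-5)·30 − (-50)·(-15) = -900.
∂h/∂x = [(+0.1)·30 − (+0.9)·(-15)] / -900 = -0.01833
∂h/∂y = [(-5)·(+0.9) − (-50)·(+0.1)] / -900 = -0.0005556
Flow direction (−∇h) has components (+0.01833 E, +0.0005556 N).
Azimuth = atan2(E, N) = atan2(+0.01833, +0.0005556) = 88.3° ≈ 088°.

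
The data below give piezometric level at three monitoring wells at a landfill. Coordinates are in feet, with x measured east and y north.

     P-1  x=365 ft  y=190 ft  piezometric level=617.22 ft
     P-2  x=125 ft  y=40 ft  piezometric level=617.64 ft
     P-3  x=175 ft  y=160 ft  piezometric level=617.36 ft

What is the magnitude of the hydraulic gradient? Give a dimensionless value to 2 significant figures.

Differences from P-1: to P-2 (Δx, Δy, Δh) = (-240, -150, +0.42); to P-3 = (-190, -30, +0.14).
Solve a·Δx + b·Δy = Δh: det = (-240)·(-30) − (-190)·(-150) = -21300.
∂h/∂x = [(+0.42)·(-30) − (+0.14)·(-150)] / -21300 = -0.0003944
∂h/∂y = [(-240)·(+0.14) − (-190)·(+0.42)] / -21300 = -0.002169
|∇h| = √(-0.0003944² + -0.002169²) = 0.002205

0.0022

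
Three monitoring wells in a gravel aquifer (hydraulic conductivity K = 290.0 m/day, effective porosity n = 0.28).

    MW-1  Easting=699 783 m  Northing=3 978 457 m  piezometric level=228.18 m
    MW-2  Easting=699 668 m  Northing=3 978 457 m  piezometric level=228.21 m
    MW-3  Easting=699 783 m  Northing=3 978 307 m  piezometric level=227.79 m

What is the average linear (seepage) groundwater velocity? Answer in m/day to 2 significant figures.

∂h/∂x = (228.21 − 228.18) / (699668 − 699783) = -0.0002609
∂h/∂y = (227.79 − 228.18) / (3978307 − 3978457) = +0.002600
|∇h| = √(-0.0002609² + 0.002600²) = 0.002613
Seepage velocity v = K·i/n = 290.0 × 0.002613 / 0.28 = 2.706 m/day.

2.7 m/day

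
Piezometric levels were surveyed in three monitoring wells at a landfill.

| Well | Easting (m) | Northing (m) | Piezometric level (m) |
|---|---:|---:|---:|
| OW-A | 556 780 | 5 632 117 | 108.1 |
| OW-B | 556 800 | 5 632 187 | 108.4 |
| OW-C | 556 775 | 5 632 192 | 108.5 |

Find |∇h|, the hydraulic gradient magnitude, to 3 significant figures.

0.00593

Three-point gradient (reference OW-A): Δ to OW-B = (20, 70, +0.3), Δ to OW-C = (-5, 75, +0.4).
∂h/∂x = -0.002973, ∂h/∂y = +0.005135 (det = 1850).
|∇h| = √(-0.002973² + 0.005135²) = 0.005934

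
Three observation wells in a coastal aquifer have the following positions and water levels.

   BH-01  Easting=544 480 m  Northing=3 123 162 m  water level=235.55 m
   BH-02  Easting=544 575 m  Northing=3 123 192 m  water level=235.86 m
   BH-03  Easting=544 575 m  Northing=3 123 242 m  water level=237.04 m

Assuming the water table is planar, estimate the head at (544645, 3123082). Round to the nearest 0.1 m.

233.0 m

Differences from BH-01: to BH-02 (Δx, Δy, Δh) = (95, 30, +0.31); to BH-03 = (95, 80, +1.49).
Solve a·Δx + b·Δy = Δh: det = 95·80 − 95·30 = 4750.
∂h/∂x = [(+0.31)·80 − (+1.49)·30] / 4750 = -0.004189
∂h/∂y = [95·(+1.49) − 95·(+0.31)] / 4750 = +0.02360
h(544645, 3123082) = 235.55 + (-0.004189)·(165) + (+0.02360)·(-80) = 235.55 -0.691 -1.888 = 232.971 m.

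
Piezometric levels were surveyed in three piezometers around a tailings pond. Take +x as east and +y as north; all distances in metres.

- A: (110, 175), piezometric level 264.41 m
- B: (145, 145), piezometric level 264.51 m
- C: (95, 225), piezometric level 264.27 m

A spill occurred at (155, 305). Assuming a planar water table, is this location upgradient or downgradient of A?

Three-point gradient (reference A): Δ to B = (35, -30, +0.10), Δ to C = (-15, 50, -0.14).
∂h/∂x = +0.0006154, ∂h/∂y = -0.002615 (det = 1300).
Head at (155, 305) = 264.41 + (+0.0006154)·(45) + (-0.002615)·(130) = 264.10 m.
That is lower than the 264.41 m at A, so the point is downgradient.

downgradient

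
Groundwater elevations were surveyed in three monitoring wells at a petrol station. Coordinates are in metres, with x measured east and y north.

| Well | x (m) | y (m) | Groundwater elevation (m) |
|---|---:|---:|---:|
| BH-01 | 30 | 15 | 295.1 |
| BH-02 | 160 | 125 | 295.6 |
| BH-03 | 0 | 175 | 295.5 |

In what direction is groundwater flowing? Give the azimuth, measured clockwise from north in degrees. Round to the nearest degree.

Taking BH-01 as reference: BH-02−BH-01 = (130, 110, +0.5); BH-03−BH-01 = (-30, 160, +0.4).
Determinant of the coordinate differences = 130·160 − (-30)·110 = 24100.
∂h/∂x = [(+0.5)·160 − (+0.4)·110] / 24100 = +0.001494
∂h/∂y = [130·(+0.4) − (-30)·(+0.5)] / 24100 = +0.002780
Flow direction (−∇h) has components (-0.001494 E, -0.002780 N).
Azimuth = atan2(E, N) = atan2(-0.001494, -0.002780) = 208.2° ≈ 208°.

208°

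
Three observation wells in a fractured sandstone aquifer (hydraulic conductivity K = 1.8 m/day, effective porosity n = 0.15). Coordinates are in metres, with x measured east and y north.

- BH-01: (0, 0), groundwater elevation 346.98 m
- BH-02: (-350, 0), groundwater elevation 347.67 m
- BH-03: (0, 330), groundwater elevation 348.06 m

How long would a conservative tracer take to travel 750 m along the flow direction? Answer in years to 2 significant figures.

45 years

∂h/∂x = (347.67 − 346.98) / (-350 − 0) = -0.001971
∂h/∂y = (348.06 − 346.98) / (330 − 0) = +0.003273
|∇h| = √(-0.001971² + 0.003273²) = 0.003821
Seepage velocity v = K·i/n = 1.8 × 0.003821 / 0.15 = 0.04585 m/day.
t = 750 / 0.04585 = 1.636e+04 days = 44.8 years.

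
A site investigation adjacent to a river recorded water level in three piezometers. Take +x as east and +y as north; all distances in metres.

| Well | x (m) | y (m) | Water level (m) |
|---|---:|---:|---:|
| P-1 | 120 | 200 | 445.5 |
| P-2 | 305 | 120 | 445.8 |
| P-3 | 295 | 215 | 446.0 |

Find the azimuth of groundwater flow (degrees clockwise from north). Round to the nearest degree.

228°

Three-point gradient (reference P-1): Δ to P-2 = (185, -80, +0.3), Δ to P-3 = (175, 15, +0.5).
∂h/∂x = +0.002653, ∂h/∂y = +0.002385 (det = 16775).
Flow direction (−∇h) has components (-0.002653 E, -0.002385 N).
Azimuth = atan2(E, N) = atan2(-0.002653, -0.002385) = 228.0° ≈ 228°.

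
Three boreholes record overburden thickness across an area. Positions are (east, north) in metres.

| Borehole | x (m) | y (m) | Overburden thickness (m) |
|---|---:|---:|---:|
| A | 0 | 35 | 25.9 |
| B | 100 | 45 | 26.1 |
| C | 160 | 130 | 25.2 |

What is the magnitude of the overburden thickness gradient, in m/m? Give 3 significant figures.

Taking A as reference: B−A = (100, 10, +0.2); C−A = (160, 95, -0.7).
Solve a·Δx + b·Δy = Δd: det = 100·95 − 160·10 = 7900.
∂d/∂x = [(+0.2)·95 − (-0.7)·10] / 7900 = +0.003291
∂d/∂y = [100·(-0.7) − 160·(+0.2)] / 7900 = -0.01291
|∇f| = √(0.003291² + -0.01291²) = 0.01332 m/m

0.0133 m/m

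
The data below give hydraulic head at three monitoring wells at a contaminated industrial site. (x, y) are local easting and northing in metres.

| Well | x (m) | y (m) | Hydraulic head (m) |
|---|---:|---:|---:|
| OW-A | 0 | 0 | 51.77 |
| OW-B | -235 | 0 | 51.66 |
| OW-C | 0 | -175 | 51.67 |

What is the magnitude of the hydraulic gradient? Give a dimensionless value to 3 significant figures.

0.000739

∂h/∂x = (51.66 − 51.77) / (-235 − 0) = +0.0004681
∂h/∂y = (51.67 − 51.77) / (-175 − 0) = +0.0005714
|∇h| = √(0.0004681² + 0.0005714²) = 0.0007387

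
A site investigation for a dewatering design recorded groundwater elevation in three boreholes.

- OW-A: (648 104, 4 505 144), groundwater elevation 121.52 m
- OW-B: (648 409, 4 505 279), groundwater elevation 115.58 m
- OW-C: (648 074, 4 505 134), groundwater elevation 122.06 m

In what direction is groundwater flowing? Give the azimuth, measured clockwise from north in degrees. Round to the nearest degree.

With h = a·x + b·y + c and OW-A as origin, the differences give:
  305·a + 135·b = -5.94
  (-30)·a + (-10)·b = +0.54
Eliminate b (×(-10) and ×135, subtract): 1000·a = -13.500 → a = ∂h/∂x = -0.01350
Back-substitute: b = ∂h/∂y = -0.01350.
Flow direction (−∇h) has components (+0.01350 E, +0.01350 N).
Azimuth = atan2(E, N) = atan2(+0.01350, +0.01350) = 45.0° ≈ 045°.

045°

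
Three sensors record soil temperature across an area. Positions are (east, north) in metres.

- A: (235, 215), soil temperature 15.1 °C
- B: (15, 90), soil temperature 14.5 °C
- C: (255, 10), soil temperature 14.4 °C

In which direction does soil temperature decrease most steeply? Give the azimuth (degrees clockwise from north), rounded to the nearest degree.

Three-point gradient (reference A): Δ to B = (-220, -125, -0.6), Δ to C = (20, -205, -0.7).
∂T/∂x = +0.0007458, ∂T/∂y = +0.003487 (det = 47600).
Steepest decrease is along −∇f: components (-0.0007458 E, -0.003487 N).
Azimuth = atan2(-0.0007458, -0.003487) = 192.1° ≈ 192°.

192°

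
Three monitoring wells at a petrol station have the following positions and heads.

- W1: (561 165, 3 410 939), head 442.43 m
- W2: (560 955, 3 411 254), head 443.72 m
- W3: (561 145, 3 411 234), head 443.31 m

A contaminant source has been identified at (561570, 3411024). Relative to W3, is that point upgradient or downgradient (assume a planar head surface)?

downgradient

With h = a·x + b·y + c and W1 as origin, the differences give:
  (-210)·a + 315·b = +1.29
  (-20)·a + 295·b = +0.88
Eliminate b (×295 and ×315, subtract): -55650·a = 103.350 → a = ∂h/∂x = -0.001857
Back-substitute: b = ∂h/∂y = +0.002857.
Head at (561570, 3411024) = 442.43 + (-0.001857)·(405) + (+0.002857)·(85) = 441.92 m.
That is lower than the 443.31 m at W3, so the point is downgradient.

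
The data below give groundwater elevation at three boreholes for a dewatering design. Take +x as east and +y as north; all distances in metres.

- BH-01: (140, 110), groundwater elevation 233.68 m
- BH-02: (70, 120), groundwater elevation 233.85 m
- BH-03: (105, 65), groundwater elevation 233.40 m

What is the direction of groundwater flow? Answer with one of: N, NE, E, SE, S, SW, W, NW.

With h = a·x + b·y + c and BH-01 as origin, the differences give:
  (-70)·a + 10·b = +0.17
  (-35)·a + (-45)·b = -0.28
Eliminate b (×(-45) and ×10, subtract): 3500·a = -4.850 → a = ∂h/∂x = -0.001386
Back-substitute: b = ∂h/∂y = +0.007300.
Flow = −∇h = (+0.001386 east, -0.007300 north), which points south.

S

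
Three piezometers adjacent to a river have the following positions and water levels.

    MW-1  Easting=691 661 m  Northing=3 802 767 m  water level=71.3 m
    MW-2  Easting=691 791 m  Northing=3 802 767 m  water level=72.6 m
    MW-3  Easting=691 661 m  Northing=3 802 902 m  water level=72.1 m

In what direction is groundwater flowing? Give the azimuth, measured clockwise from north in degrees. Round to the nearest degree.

239°

∂h/∂x = (72.6 − 71.3) / (691791 − 691661) = +0.010000
∂h/∂y = (72.1 − 71.3) / (3802902 − 3802767) = +0.005926
Flow direction (−∇h) has components (-0.010000 E, -0.005926 N).
Azimuth = atan2(E, N) = atan2(-0.010000, -0.005926) = 239.3° ≈ 239°.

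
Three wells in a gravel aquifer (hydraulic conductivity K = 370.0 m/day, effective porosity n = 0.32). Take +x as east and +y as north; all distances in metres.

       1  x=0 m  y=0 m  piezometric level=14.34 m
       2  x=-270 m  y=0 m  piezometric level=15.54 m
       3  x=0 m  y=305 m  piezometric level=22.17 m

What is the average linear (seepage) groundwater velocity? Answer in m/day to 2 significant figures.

∂h/∂x = (15.54 − 14.34) / (-270 − 0) = -0.004444
∂h/∂y = (22.17 − 14.34) / (305 − 0) = +0.02567
|∇h| = √(-0.004444² + 0.02567²) = 0.02605
Seepage velocity v = K·i/n = 370.0 × 0.02605 / 0.32 = 30.12 m/day.

30 m/day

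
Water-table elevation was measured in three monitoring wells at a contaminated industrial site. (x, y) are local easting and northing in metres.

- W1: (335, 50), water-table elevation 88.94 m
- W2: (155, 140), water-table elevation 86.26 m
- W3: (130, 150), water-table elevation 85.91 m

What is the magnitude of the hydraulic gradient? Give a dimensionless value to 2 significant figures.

0.014

Three-point gradient (reference W1): Δ to W2 = (-180, 90, -2.68), Δ to W3 = (-205, 100, -3.03).
∂h/∂x = +0.01044, ∂h/∂y = -0.008889 (det = 450).
|∇h| = √(0.01044² + -0.008889²) = 0.01371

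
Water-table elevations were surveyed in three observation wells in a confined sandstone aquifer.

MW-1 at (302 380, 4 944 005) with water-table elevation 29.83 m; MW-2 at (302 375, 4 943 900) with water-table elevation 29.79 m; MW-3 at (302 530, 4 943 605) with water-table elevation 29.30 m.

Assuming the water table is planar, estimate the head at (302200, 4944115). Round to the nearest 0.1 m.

Taking MW-1 as reference: MW-2−MW-1 = (-5, -105, -0.04); MW-3−MW-1 = (150, -400, -0.53).
Determinant of the coordinate differences = (-5)·(-400) − 150·(-105) = 17750.
∂h/∂x = [(-0.04)·(-400) − (-0.53)·(-105)] / 17750 = -0.002234
∂h/∂y = [(-5)·(-0.53) − 150·(-0.04)] / 17750 = +0.0004873
h(302200, 4944115) = 29.83 + (-0.002234)·(-180) + (+0.0004873)·(110) = 29.83 +0.402 +0.054 = 30.286 m.

30.3 m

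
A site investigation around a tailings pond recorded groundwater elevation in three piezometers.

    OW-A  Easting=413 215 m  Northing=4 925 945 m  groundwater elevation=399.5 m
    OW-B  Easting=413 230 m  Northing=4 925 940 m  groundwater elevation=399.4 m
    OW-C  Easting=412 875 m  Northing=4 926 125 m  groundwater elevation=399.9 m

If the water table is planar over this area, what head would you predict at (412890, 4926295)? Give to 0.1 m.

394.9 m

Taking OW-A as reference: OW-B−OW-A = (15, -5, -0.1); OW-C−OW-A = (-340, 180, +0.4).
Solve a·Δx + b·Δy = Δh: det = 15·180 − (-340)·(-5) = 1000.
∂h/∂x = [(-0.1)·180 − (+0.4)·(-5)] / 1000 = -0.01600
∂h/∂y = [15·(+0.4) − (-340)·(-0.1)] / 1000 = -0.02800
h(412890, 4926295) = 399.5 + (-0.01600)·(-325) + (-0.02800)·(350) = 399.5 +5.200 -9.800 = 394.900 m.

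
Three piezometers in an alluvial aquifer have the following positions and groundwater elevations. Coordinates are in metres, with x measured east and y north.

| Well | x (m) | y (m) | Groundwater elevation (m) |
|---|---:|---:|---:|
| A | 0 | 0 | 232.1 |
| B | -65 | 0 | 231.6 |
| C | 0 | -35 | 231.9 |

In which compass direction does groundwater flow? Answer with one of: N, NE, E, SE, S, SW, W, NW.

∂h/∂x = (231.6 − 232.1) / (-65 − 0) = +0.007692
∂h/∂y = (231.9 − 232.1) / (-35 − 0) = +0.005714
Flow = −∇h = (-0.007692 east, -0.005714 north), which points southwest.

SW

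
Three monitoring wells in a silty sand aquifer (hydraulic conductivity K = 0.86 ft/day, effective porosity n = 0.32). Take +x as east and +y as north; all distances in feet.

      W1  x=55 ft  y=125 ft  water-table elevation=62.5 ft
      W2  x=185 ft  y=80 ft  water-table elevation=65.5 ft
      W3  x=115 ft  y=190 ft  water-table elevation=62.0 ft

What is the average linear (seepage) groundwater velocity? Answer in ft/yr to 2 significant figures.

Taking W1 as reference: W2−W1 = (130, -45, +3.0); W3−W1 = (60, 65, -0.5).
Determinant of the coordinate differences = 130·65 − 60·(-45) = 11150.
∂h/∂x = [(+3.0)·65 − (-0.5)·(-45)] / 11150 = +0.01547
∂h/∂y = [130·(-0.5) − 60·(+3.0)] / 11150 = -0.02197
|∇h| = √(0.01547² + -0.02197²) = 0.02687
Seepage velocity v = K·i/n = 0.86 × 0.02687 / 0.32 = 0.07221 ft/day = 26.37 ft/yr.

26 ft/yr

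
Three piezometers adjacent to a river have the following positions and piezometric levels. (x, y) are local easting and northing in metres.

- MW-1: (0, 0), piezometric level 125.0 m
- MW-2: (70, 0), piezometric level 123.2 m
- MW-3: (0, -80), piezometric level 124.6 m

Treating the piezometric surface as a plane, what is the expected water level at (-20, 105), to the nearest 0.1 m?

126.0 m

∂h/∂x = (123.2 − 125.0) / (70 − 0) = -0.02571
∂h/∂y = (124.6 − 125.0) / (-80 − 0) = +0.005000
h(-20, 105) = 125.0 + (-0.02571)·(-20) + (+0.005000)·(105) = 125.0 +0.514 +0.525 = 126.039 m.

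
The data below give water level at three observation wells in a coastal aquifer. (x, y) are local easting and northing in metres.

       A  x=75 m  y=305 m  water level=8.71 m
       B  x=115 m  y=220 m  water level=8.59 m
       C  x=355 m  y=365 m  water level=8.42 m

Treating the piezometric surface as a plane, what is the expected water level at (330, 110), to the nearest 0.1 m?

8.2 m

Three-point gradient (reference A): Δ to B = (40, -85, -0.12), Δ to C = (280, 60, -0.29).
∂h/∂x = -0.001216, ∂h/∂y = +0.0008397 (det = 26200).
h(330, 110) = 8.71 + (-0.001216)·(255) + (+0.0008397)·(-195) = 8.71 -0.310 -0.164 = 8.236 m.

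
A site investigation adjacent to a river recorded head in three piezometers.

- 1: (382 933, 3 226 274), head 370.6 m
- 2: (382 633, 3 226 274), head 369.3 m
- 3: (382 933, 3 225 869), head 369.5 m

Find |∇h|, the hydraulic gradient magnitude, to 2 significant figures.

∂h/∂x = (369.3 − 370.6) / (382633 − 382933) = +0.004333
∂h/∂y = (369.5 − 370.6) / (3225869 − 3226274) = +0.002716
|∇h| = √(0.004333² + 0.002716²) = 0.005114

0.0051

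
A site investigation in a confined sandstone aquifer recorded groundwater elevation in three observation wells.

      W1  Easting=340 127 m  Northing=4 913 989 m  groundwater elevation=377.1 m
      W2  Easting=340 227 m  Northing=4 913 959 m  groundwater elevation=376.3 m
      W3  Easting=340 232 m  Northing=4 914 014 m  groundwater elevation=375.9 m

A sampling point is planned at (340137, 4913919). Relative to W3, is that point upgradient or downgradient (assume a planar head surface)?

upgradient

Differences from W1: to W2 (Δx, Δy, Δh) = (100, -30, -0.8); to W3 = (105, 25, -1.2).
Determinant of the coordinate differences = 100·25 − 105·(-30) = 5650.
∂h/∂x = [(-0.8)·25 − (-1.2)·(-30)] / 5650 = -0.009912
∂h/∂y = [100·(-1.2) − 105·(-0.8)] / 5650 = -0.006372
Head at (340137, 4913919) = 377.1 + (-0.009912)·(10) + (-0.006372)·(-70) = 377.45 m.
That is higher than the 375.9 m at W3, so the point is upgradient.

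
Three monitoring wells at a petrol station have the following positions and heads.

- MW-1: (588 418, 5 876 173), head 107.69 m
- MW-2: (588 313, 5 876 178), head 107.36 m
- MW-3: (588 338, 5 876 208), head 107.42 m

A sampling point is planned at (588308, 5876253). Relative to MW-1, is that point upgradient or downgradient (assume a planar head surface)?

Taking MW-1 as reference: MW-2−MW-1 = (-105, 5, -0.33); MW-3−MW-1 = (-80, 35, -0.27).
Determinant of the coordinate differences = (-105)·35 − (-80)·5 = -3275.
∂h/∂x = [(-0.33)·35 − (-0.27)·5] / -3275 = +0.003115
∂h/∂y = [(-105)·(-0.27) − (-80)·(-0.33)] / -3275 = -0.0005954
Head at (588308, 5876253) = 107.69 + (+0.003115)·(-110) + (-0.0005954)·(80) = 107.30 m.
That is lower than the 107.69 m at MW-1, so the point is downgradient.

downgradient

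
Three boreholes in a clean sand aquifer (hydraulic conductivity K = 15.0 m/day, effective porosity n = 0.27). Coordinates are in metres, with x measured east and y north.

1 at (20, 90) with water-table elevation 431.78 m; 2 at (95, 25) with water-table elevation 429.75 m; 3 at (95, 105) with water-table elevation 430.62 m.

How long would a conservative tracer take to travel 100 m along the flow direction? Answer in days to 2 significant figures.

Taking 1 as reference: 2−1 = (75, -65, -2.03); 3−1 = (75, 15, -1.16).
Solve a·Δx + b·Δy = Δh: det = 75·15 − 75·(-65) = 6000.
∂h/∂x = [(-2.03)·15 − (-1.16)·(-65)] / 6000 = -0.01764
∂h/∂y = [75·(-1.16) − 75·(-2.03)] / 6000 = +0.01088
|∇h| = √(-0.01764² + 0.01088²) = 0.02073
Seepage velocity v = K·i/n = 15.0 × 0.02073 / 0.27 = 1.152 m/day.
t = 100 / 1.152 = 86.81 days.

87 days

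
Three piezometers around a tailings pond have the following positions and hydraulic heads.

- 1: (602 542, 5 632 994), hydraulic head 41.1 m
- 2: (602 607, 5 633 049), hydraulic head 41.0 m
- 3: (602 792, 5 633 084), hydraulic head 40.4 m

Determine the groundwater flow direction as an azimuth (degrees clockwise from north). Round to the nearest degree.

125°

Differences from 1: to 2 (Δx, Δy, Δh) = (65, 55, -0.1); to 3 = (250, 90, -0.7).
Determinant of the coordinate differences = 65·90 − 250·55 = -7900.
∂h/∂x = [(-0.1)·90 − (-0.7)·55] / -7900 = -0.003734
∂h/∂y = [65·(-0.7) − 250·(-0.1)] / -7900 = +0.002595
Flow direction (−∇h) has components (+0.003734 E, -0.002595 N).
Azimuth = atan2(E, N) = atan2(+0.003734, -0.002595) = 124.8° ≈ 125°.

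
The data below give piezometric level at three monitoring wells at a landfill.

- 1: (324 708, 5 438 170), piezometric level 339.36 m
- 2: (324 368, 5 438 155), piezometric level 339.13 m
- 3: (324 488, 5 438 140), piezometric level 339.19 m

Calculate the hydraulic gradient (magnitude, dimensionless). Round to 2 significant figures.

Taking 1 as reference: 2−1 = (-340, -15, -0.23); 3−1 = (-220, -30, -0.17).
Determinant of the coordinate differences = (-340)·(-30) − (-220)·(-15) = 6900.
∂h/∂x = [(-0.23)·(-30) − (-0.17)·(-15)] / 6900 = +0.0006304
∂h/∂y = [(-340)·(-0.17) − (-220)·(-0.23)] / 6900 = +0.001043
|∇h| = √(0.0006304² + 0.001043²) = 0.001219

0.0012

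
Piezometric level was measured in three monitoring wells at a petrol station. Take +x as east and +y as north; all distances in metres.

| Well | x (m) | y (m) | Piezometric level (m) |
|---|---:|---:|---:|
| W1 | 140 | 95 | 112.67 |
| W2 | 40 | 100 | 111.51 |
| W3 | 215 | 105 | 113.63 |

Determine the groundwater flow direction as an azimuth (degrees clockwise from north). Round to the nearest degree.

Three-point gradient (reference W1): Δ to W2 = (-100, 5, -1.16), Δ to W3 = (75, 10, +0.96).
∂h/∂x = +0.01193, ∂h/∂y = +0.006545 (det = -1375).
Flow direction (−∇h) has components (-0.01193 E, -0.006545 N).
Azimuth = atan2(E, N) = atan2(-0.01193, -0.006545) = 241.2° ≈ 241°.

241°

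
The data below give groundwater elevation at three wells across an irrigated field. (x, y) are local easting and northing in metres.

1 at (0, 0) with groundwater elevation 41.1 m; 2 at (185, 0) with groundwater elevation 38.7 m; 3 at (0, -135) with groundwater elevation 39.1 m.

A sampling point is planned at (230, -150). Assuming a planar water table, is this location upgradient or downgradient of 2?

∂h/∂x = (38.7 − 41.1) / (185 − 0) = -0.01297
∂h/∂y = (39.1 − 41.1) / (-135 − 0) = +0.01481
Head at (230, -150) = 41.1 + (-0.01297)·(230) + (+0.01481)·(-150) = 35.89 m.
That is lower than the 38.7 m at 2, so the point is downgradient.

downgradient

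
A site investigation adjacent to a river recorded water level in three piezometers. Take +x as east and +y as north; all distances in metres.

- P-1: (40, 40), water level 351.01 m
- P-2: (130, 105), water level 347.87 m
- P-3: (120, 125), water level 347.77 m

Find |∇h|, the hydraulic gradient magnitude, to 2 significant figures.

Differences from P-1: to P-2 (Δx, Δy, Δh) = (90, 65, -3.14); to P-3 = (80, 85, -3.24).
Solve a·Δx + b·Δy = Δh: det = 90·85 − 80·65 = 2450.
∂h/∂x = [(-3.14)·85 − (-3.24)·65] / 2450 = -0.02298
∂h/∂y = [90·(-3.24) − 80·(-3.14)] / 2450 = -0.01649
|∇h| = √(-0.02298² + -0.01649²) = 0.02828

0.028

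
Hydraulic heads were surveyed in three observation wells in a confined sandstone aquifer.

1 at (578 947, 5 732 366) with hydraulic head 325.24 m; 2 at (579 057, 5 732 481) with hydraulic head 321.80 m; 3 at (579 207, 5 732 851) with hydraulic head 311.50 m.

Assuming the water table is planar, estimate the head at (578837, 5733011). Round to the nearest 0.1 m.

308.7 m

Differences from 1: to 2 (Δx, Δy, Δh) = (110, 115, -3.44); to 3 = (260, 485, -13.74).
Determinant of the coordinate differences = 110·485 − 260·115 = 23450.
∂h/∂x = [(-3.44)·485 − (-13.74)·115] / 23450 = -0.003765
∂h/∂y = [110·(-13.74) − 260·(-3.44)] / 23450 = -0.02631
h(578837, 5733011) = 325.24 + (-0.003765)·(-110) + (-0.02631)·(645) = 325.24 +0.414 -16.971 = 308.683 m.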